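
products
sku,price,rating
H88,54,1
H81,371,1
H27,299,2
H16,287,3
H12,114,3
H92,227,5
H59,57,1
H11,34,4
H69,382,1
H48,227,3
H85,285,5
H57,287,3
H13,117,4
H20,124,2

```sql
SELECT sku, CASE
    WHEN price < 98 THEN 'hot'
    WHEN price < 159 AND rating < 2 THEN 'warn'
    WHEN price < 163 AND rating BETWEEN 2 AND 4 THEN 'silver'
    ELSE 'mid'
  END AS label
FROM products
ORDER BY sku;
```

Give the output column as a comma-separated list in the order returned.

sku=H11: price < 98 → hot
sku=H12: price < 163 AND rating BETWEEN 2 AND 4 → silver
sku=H13: price < 163 AND rating BETWEEN 2 AND 4 → silver
sku=H16: ELSE → mid
sku=H20: price < 163 AND rating BETWEEN 2 AND 4 → silver
sku=H27: ELSE → mid
sku=H48: ELSE → mid
sku=H57: ELSE → mid
sku=H59: price < 98 → hot
sku=H69: ELSE → mid
sku=H81: ELSE → mid
sku=H85: ELSE → mid
sku=H88: price < 98 → hot
sku=H92: ELSE → mid

hot, silver, silver, mid, silver, mid, mid, mid, hot, mid, mid, mid, hot, mid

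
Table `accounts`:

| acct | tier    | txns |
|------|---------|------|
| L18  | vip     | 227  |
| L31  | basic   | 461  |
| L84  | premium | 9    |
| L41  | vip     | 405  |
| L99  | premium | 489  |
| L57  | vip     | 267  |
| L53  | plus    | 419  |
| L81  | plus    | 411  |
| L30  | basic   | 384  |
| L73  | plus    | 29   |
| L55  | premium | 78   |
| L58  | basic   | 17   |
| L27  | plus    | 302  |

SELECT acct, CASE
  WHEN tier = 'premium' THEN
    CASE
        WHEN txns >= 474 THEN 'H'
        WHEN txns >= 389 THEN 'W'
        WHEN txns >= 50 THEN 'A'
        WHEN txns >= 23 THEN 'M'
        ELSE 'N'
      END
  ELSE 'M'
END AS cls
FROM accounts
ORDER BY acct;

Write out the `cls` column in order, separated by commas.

acct=L18: tier='vip' → outer ELSE → M
acct=L27: tier='plus' → outer ELSE → M
acct=L30: tier='basic' → outer ELSE → M
acct=L31: tier='basic' → outer ELSE → M
acct=L41: tier='vip' → outer ELSE → M
acct=L53: tier='plus' → outer ELSE → M
acct=L55: tier='premium' → inner[txns >= 50] → A
acct=L57: tier='vip' → outer ELSE → M
acct=L58: tier='basic' → outer ELSE → M
acct=L73: tier='plus' → outer ELSE → M
acct=L81: tier='plus' → outer ELSE → M
acct=L84: tier='premium' → inner[ELSE] → N
acct=L99: tier='premium' → inner[txns >= 474] → H

M, M, M, M, M, M, A, M, M, M, M, N, H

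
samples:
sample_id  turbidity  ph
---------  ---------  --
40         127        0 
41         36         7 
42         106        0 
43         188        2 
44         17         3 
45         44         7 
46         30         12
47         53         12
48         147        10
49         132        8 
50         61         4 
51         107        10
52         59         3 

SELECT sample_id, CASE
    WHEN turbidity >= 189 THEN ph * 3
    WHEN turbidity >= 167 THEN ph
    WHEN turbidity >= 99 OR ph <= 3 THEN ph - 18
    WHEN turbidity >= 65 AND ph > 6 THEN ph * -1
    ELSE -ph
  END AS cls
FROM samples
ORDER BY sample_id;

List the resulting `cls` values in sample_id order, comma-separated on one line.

-18, -7, -18, 2, -15, -7, -12, -12, -8, -10, -4, -8, -15

sample_id=40: turbidity >= 99 OR ph <= 3 → -18
sample_id=41: ELSE → -7
sample_id=42: turbidity >= 99 OR ph <= 3 → -18
sample_id=43: turbidity >= 167 → 2
sample_id=44: turbidity >= 99 OR ph <= 3 → -15
sample_id=45: ELSE → -7
sample_id=46: ELSE → -12
sample_id=47: ELSE → -12
sample_id=48: turbidity >= 99 OR ph <= 3 → -8
sample_id=49: turbidity >= 99 OR ph <= 3 → -10
sample_id=50: ELSE → -4
sample_id=51: turbidity >= 99 OR ph <= 3 → -8
sample_id=52: turbidity >= 99 OR ph <= 3 → -15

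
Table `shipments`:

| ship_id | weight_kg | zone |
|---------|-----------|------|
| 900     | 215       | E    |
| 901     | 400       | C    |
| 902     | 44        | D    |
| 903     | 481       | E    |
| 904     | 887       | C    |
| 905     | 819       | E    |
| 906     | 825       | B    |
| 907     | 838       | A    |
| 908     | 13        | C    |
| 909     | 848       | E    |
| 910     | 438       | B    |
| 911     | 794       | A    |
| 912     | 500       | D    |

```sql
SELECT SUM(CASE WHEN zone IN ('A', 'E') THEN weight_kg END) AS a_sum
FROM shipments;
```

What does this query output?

3995

ship_id=900: ✓ → 215
ship_id=901: ✗
ship_id=902: ✗
ship_id=903: ✓ → 481
ship_id=904: ✗
ship_id=905: ✓ → 819
ship_id=906: ✗
ship_id=907: ✓ → 838
ship_id=908: ✗
ship_id=909: ✓ → 848
ship_id=910: ✗
ship_id=911: ✓ → 794
ship_id=912: ✗
a_sum = 215 + 481 + 819 + 838 + 848 + 794 = 3995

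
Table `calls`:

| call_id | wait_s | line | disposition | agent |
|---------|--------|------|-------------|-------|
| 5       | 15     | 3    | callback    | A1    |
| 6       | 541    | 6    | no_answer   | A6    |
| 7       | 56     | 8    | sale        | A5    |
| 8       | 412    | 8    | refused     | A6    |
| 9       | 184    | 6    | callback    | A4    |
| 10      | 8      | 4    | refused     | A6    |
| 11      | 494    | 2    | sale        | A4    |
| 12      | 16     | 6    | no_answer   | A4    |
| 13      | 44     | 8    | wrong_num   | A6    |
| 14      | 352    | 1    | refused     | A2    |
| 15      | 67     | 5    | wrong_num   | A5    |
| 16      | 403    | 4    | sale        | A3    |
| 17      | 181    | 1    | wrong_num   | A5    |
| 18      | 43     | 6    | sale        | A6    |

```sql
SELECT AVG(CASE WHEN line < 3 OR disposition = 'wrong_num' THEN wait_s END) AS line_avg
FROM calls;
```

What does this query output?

227.6

call_id=5: ✗
call_id=6: ✗
call_id=7: ✗
call_id=8: ✗
call_id=9: ✗
call_id=10: ✗
call_id=11: ✓ → 494
call_id=12: ✗
call_id=13: ✓ → 44
call_id=14: ✓ → 352
call_id=15: ✓ → 67
call_id=16: ✗
call_id=17: ✓ → 181
call_id=18: ✗
line_avg = (494 + 44 + 352 + 67 + 181) / 5 = 227.6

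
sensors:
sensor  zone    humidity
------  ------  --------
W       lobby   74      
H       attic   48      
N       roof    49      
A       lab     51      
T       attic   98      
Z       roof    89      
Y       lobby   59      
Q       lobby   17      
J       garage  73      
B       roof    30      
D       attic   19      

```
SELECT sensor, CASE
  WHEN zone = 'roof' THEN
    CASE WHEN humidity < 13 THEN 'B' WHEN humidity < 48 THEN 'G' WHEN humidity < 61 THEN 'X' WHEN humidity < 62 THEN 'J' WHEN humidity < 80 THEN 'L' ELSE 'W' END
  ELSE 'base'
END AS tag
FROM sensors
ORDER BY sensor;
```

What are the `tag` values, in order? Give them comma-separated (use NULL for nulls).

sensor=A: zone='lab' → outer ELSE → base
sensor=B: zone='roof' → inner[humidity < 48] → G
sensor=D: zone='attic' → outer ELSE → base
sensor=H: zone='attic' → outer ELSE → base
sensor=J: zone='garage' → outer ELSE → base
sensor=N: zone='roof' → inner[humidity < 61] → X
sensor=Q: zone='lobby' → outer ELSE → base
sensor=T: zone='attic' → outer ELSE → base
sensor=W: zone='lobby' → outer ELSE → base
sensor=Y: zone='lobby' → outer ELSE → base
sensor=Z: zone='roof' → inner[ELSE] → W

base, G, base, base, base, X, base, base, base, base, W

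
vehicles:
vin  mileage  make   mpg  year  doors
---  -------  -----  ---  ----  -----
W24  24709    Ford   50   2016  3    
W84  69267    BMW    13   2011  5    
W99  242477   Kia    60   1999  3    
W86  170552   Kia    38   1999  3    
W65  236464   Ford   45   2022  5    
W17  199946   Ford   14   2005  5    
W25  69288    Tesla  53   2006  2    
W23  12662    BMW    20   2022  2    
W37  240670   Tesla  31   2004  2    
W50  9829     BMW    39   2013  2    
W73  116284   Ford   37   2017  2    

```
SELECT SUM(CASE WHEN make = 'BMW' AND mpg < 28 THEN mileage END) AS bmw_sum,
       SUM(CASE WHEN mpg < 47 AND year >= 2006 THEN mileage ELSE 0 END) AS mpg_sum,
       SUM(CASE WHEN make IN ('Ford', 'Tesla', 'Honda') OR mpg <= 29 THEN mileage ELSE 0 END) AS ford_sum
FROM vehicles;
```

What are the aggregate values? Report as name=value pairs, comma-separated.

bmw_sum=81929, mpg_sum=444506, ford_sum=969290

[bmw_sum: make = 'BMW' AND mpg < 28]
vin=W24: ✗
vin=W84: ✓ → 69267
vin=W99: ✗
vin=W86: ✗
vin=W65: ✗
vin=W17: ✗
vin=W25: ✗
vin=W23: ✓ → 12662
vin=W37: ✗
vin=W50: ✗
vin=W73: ✗
bmw_sum = 69267 + 12662 = 81929
—
[mpg_sum: mpg < 47 AND year >= 2006]
vin=W24: ✗
vin=W84: ✓ → 69267
vin=W99: ✗
vin=W86: ✗
vin=W65: ✓ → 236464
vin=W17: ✗
vin=W25: ✗
vin=W23: ✓ → 12662
vin=W37: ✗
vin=W50: ✓ → 9829
vin=W73: ✓ → 116284
mpg_sum = 69267 + 236464 + 12662 + 9829 + 116284 = 444506
—
[ford_sum: make IN ('Ford', 'Tesla', 'Honda') OR mpg <= 29]
vin=W24: ✓ → 24709
vin=W84: ✓ → 69267
vin=W99: ✗
vin=W86: ✗
vin=W65: ✓ → 236464
vin=W17: ✓ → 199946
vin=W25: ✓ → 69288
vin=W23: ✓ → 12662
vin=W37: ✓ → 240670
vin=W50: ✗
vin=W73: ✓ → 116284
ford_sum = 24709 + 69267 + 236464 + 199946 + 69288 + 12662 + 240670 + 116284 = 969290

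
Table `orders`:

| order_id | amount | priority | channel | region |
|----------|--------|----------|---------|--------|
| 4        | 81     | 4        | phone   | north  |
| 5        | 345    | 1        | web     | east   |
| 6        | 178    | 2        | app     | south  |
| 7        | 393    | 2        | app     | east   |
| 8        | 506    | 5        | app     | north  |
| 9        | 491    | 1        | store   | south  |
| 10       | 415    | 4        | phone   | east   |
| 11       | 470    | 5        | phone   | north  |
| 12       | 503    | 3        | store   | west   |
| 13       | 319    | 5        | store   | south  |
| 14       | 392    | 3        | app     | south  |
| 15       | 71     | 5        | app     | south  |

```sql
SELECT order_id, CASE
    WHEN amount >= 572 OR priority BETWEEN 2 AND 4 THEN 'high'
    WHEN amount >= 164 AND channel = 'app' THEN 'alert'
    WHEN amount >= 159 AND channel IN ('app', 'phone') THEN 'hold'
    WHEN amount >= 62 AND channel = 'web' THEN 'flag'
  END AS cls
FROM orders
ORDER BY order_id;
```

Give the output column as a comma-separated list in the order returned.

high, flag, high, high, alert, NULL, high, hold, high, NULL, high, NULL

order_id=4: amount >= 572 OR priority BETWEEN 2 AND 4 → high
order_id=5: amount >= 62 AND channel = 'web' → flag
order_id=6: amount >= 572 OR priority BETWEEN 2 AND 4 → high
order_id=7: amount >= 572 OR priority BETWEEN 2 AND 4 → high
order_id=8: amount >= 164 AND channel = 'app' → alert
order_id=9: (no match → NULL) → NULL
order_id=10: amount >= 572 OR priority BETWEEN 2 AND 4 → high
order_id=11: amount >= 159 AND channel IN ('app', 'phone') → hold
order_id=12: amount >= 572 OR priority BETWEEN 2 AND 4 → high
order_id=13: (no match → NULL) → NULL
order_id=14: amount >= 572 OR priority BETWEEN 2 AND 4 → high
order_id=15: (no match → NULL) → NULL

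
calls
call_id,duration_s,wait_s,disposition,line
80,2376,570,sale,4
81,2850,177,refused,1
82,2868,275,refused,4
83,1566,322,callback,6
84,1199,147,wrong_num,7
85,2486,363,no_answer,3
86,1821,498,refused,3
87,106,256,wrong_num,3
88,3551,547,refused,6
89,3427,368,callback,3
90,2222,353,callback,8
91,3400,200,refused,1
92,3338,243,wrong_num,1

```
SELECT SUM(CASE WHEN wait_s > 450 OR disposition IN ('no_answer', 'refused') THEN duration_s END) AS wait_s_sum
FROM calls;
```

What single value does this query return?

call_id=80: ✓ → 2376
call_id=81: ✓ → 2850
call_id=82: ✓ → 2868
call_id=83: ✗
call_id=84: ✗
call_id=85: ✓ → 2486
call_id=86: ✓ → 1821
call_id=87: ✗
call_id=88: ✓ → 3551
call_id=89: ✗
call_id=90: ✗
call_id=91: ✓ → 3400
call_id=92: ✗
wait_s_sum = 2376 + 2850 + 2868 + 2486 + 1821 + 3551 + 3400 = 19352

19352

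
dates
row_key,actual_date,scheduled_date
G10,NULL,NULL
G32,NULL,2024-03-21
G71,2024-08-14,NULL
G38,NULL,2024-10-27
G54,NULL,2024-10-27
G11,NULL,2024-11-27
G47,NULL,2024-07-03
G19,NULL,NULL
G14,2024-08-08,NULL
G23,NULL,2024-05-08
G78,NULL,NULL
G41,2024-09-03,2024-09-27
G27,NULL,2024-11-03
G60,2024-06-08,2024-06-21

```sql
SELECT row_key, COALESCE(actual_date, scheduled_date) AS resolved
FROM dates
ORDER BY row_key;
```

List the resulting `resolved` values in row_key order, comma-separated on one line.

NULL, 2024-11-27, 2024-08-08, NULL, 2024-05-08, 2024-11-03, 2024-03-21, 2024-10-27, 2024-09-03, 2024-07-03, 2024-10-27, 2024-06-08, 2024-08-14, NULL

row_key=G10: actual_date=NULL, scheduled_date=NULL (all NULL) → NULL
row_key=G11: actual_date=NULL, scheduled_date=2024-11-27 → 2024-11-27
row_key=G14: actual_date=2024-08-08 → 2024-08-08
row_key=G19: actual_date=NULL, scheduled_date=NULL (all NULL) → NULL
row_key=G23: actual_date=NULL, scheduled_date=2024-05-08 → 2024-05-08
row_key=G27: actual_date=NULL, scheduled_date=2024-11-03 → 2024-11-03
row_key=G32: actual_date=NULL, scheduled_date=2024-03-21 → 2024-03-21
row_key=G38: actual_date=NULL, scheduled_date=2024-10-27 → 2024-10-27
row_key=G41: actual_date=2024-09-03 → 2024-09-03
row_key=G47: actual_date=NULL, scheduled_date=2024-07-03 → 2024-07-03
row_key=G54: actual_date=NULL, scheduled_date=2024-10-27 → 2024-10-27
row_key=G60: actual_date=2024-06-08 → 2024-06-08
row_key=G71: actual_date=2024-08-14 → 2024-08-14
row_key=G78: actual_date=NULL, scheduled_date=NULL (all NULL) → NULL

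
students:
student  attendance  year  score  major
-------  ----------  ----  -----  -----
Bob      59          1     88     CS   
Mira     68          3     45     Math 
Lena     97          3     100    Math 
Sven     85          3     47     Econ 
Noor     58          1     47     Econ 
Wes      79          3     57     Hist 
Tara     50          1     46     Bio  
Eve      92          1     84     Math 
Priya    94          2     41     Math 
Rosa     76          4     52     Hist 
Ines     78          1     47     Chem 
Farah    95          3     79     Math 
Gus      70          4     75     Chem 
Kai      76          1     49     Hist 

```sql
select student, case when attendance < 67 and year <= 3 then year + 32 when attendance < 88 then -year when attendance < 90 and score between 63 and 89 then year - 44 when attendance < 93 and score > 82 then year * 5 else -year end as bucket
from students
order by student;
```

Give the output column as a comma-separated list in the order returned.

33, 5, -3, -4, -1, -1, -3, -3, 33, -2, -4, -3, 33, -3

student=Bob: attendance < 67 and year <= 3 → 33
student=Eve: attendance < 93 and score > 82 → 5
student=Farah: ELSE → -3
student=Gus: attendance < 88 → -4
student=Ines: attendance < 88 → -1
student=Kai: attendance < 88 → -1
student=Lena: ELSE → -3
student=Mira: attendance < 88 → -3
student=Noor: attendance < 67 and year <= 3 → 33
student=Priya: ELSE → -2
student=Rosa: attendance < 88 → -4
student=Sven: attendance < 88 → -3
student=Tara: attendance < 67 and year <= 3 → 33
student=Wes: attendance < 88 → -3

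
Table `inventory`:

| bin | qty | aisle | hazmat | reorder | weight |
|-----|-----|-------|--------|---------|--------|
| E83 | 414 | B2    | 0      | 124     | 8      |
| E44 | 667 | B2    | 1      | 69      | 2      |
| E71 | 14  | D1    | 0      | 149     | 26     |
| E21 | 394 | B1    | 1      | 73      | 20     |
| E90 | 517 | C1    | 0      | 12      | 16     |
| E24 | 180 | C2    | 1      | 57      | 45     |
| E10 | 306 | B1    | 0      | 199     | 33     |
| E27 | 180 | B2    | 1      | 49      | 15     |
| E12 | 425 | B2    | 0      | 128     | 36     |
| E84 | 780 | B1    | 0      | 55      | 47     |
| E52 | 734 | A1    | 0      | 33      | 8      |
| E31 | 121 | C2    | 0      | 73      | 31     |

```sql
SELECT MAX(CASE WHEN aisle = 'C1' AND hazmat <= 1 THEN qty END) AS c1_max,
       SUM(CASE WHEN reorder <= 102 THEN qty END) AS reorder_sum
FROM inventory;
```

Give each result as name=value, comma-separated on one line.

c1_max=517, reorder_sum=3573

[c1_max: aisle = 'C1' AND hazmat <= 1]
bin=E83: ✗
bin=E44: ✗
bin=E71: ✗
bin=E21: ✗
bin=E90: ✓ → 517
bin=E24: ✗
bin=E10: ✗
bin=E27: ✗
bin=E12: ✗
bin=E84: ✗
bin=E52: ✗
bin=E31: ✗
c1_max = MAX(517) = 517
—
[reorder_sum: reorder <= 102]
bin=E83: ✗
bin=E44: ✓ → 667
bin=E71: ✗
bin=E21: ✓ → 394
bin=E90: ✓ → 517
bin=E24: ✓ → 180
bin=E10: ✗
bin=E27: ✓ → 180
bin=E12: ✗
bin=E84: ✓ → 780
bin=E52: ✓ → 734
bin=E31: ✓ → 121
reorder_sum = 667 + 394 + 517 + 180 + 180 + 780 + 734 + 121 = 3573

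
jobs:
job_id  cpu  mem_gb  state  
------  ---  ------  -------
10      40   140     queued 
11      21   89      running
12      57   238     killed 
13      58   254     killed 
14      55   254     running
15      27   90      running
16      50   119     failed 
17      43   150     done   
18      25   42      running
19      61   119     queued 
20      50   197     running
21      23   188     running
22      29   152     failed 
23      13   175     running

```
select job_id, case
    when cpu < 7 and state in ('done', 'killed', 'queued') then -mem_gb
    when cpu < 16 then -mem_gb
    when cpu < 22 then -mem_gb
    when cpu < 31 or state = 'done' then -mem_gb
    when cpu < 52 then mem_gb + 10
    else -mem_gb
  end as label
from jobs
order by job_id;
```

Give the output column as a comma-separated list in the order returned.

150, -89, -238, -254, -254, -90, 129, -150, -42, -119, 207, -188, -152, -175

job_id=10: cpu < 52 → 150
job_id=11: cpu < 22 → -89
job_id=12: ELSE → -238
job_id=13: ELSE → -254
job_id=14: ELSE → -254
job_id=15: cpu < 31 or state = 'done' → -90
job_id=16: cpu < 52 → 129
job_id=17: cpu < 31 or state = 'done' → -150
job_id=18: cpu < 31 or state = 'done' → -42
job_id=19: ELSE → -119
job_id=20: cpu < 52 → 207
job_id=21: cpu < 31 or state = 'done' → -188
job_id=22: cpu < 31 or state = 'done' → -152
job_id=23: cpu < 16 → -175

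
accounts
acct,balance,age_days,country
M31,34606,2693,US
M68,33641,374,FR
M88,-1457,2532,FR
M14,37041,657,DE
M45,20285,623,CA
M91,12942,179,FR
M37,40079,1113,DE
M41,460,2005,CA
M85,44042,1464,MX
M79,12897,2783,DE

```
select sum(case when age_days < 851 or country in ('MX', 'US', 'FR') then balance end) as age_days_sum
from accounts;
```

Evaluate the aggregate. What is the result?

acct=M31: ✓ → 34606
acct=M68: ✓ → 33641
acct=M88: ✓ → -1457
acct=M14: ✓ → 37041
acct=M45: ✓ → 20285
acct=M91: ✓ → 12942
acct=M37: ✗
acct=M41: ✗
acct=M85: ✓ → 44042
acct=M79: ✗
age_days_sum = 34606 + 33641 + -1457 + 37041 + 20285 + 12942 + 44042 = 181100

181100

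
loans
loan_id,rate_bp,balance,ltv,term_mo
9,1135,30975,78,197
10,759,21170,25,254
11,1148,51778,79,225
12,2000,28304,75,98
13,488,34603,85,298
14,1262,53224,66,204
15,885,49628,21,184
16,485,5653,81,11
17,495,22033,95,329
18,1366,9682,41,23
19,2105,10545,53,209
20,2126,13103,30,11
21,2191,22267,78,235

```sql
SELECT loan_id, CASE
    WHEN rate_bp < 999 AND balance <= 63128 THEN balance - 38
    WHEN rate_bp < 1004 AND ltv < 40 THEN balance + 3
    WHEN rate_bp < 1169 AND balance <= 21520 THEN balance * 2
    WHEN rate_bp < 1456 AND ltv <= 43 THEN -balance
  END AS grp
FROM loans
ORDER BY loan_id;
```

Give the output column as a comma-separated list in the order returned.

NULL, 21132, NULL, NULL, 34565, NULL, 49590, 5615, 21995, -9682, NULL, NULL, NULL

loan_id=9: (no match → NULL) → NULL
loan_id=10: rate_bp < 999 AND balance <= 63128 → 21132
loan_id=11: (no match → NULL) → NULL
loan_id=12: (no match → NULL) → NULL
loan_id=13: rate_bp < 999 AND balance <= 63128 → 34565
loan_id=14: (no match → NULL) → NULL
loan_id=15: rate_bp < 999 AND balance <= 63128 → 49590
loan_id=16: rate_bp < 999 AND balance <= 63128 → 5615
loan_id=17: rate_bp < 999 AND balance <= 63128 → 21995
loan_id=18: rate_bp < 1456 AND ltv <= 43 → -9682
loan_id=19: (no match → NULL) → NULL
loan_id=20: (no match → NULL) → NULL
loan_id=21: (no match → NULL) → NULL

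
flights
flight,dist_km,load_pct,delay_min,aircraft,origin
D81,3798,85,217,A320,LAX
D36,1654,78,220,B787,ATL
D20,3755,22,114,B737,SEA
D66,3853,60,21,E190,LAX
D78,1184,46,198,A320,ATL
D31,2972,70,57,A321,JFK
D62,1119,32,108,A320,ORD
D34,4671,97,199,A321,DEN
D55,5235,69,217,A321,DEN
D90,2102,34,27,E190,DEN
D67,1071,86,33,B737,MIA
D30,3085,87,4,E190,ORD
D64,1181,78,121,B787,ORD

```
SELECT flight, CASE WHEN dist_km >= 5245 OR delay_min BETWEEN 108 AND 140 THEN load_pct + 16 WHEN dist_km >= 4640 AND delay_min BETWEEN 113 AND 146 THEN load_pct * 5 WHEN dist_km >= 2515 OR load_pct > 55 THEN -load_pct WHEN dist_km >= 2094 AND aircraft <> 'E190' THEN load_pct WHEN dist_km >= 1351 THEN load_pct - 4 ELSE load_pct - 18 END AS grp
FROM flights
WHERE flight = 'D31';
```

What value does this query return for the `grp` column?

flight = D31: dist_km=2972, load_pct=70, delay_min=57, aircraft=A321, origin=JFK.
dist_km >= 5245 OR delay_min BETWEEN 108 AND 140 → false
dist_km >= 4640 AND delay_min BETWEEN 113 AND 146 → false
dist_km >= 2515 OR load_pct > 55 → true → -70

-70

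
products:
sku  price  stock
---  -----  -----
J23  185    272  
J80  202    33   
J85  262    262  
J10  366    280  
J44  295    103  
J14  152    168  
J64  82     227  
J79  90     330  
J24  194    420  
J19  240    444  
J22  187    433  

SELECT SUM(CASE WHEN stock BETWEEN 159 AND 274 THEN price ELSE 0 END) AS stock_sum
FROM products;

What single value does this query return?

681

sku=J23: ✓ → 185
sku=J80: ✗
sku=J85: ✓ → 262
sku=J10: ✗
sku=J44: ✗
sku=J14: ✓ → 152
sku=J64: ✓ → 82
sku=J79: ✗
sku=J24: ✗
sku=J19: ✗
sku=J22: ✗
stock_sum = 185 + 262 + 152 + 82 = 681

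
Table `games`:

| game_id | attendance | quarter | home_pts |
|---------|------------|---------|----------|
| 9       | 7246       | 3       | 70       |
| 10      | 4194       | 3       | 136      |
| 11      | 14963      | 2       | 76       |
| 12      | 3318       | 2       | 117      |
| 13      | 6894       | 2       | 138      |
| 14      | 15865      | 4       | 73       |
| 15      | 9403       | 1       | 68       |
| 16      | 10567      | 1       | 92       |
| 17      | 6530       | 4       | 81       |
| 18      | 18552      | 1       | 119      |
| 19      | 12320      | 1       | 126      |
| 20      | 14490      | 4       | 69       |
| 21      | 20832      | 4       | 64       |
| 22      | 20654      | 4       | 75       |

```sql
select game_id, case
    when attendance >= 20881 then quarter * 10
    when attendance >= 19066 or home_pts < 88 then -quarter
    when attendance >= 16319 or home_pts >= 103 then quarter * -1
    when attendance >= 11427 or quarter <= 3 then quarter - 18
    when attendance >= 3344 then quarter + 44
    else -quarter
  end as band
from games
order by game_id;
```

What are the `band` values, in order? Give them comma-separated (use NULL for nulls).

game_id=9: attendance >= 19066 or home_pts < 88 → -3
game_id=10: attendance >= 16319 or home_pts >= 103 → -3
game_id=11: attendance >= 19066 or home_pts < 88 → -2
game_id=12: attendance >= 16319 or home_pts >= 103 → -2
game_id=13: attendance >= 16319 or home_pts >= 103 → -2
game_id=14: attendance >= 19066 or home_pts < 88 → -4
game_id=15: attendance >= 19066 or home_pts < 88 → -1
game_id=16: attendance >= 11427 or quarter <= 3 → -17
game_id=17: attendance >= 19066 or home_pts < 88 → -4
game_id=18: attendance >= 16319 or home_pts >= 103 → -1
game_id=19: attendance >= 16319 or home_pts >= 103 → -1
game_id=20: attendance >= 19066 or home_pts < 88 → -4
game_id=21: attendance >= 19066 or home_pts < 88 → -4
game_id=22: attendance >= 19066 or home_pts < 88 → -4

-3, -3, -2, -2, -2, -4, -1, -17, -4, -1, -1, -4, -4, -4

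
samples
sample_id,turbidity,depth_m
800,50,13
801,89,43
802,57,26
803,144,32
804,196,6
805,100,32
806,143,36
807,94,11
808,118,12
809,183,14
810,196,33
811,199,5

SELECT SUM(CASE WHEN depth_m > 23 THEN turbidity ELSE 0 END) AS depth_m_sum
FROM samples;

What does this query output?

729

sample_id=800: ✗
sample_id=801: ✓ → 89
sample_id=802: ✓ → 57
sample_id=803: ✓ → 144
sample_id=804: ✗
sample_id=805: ✓ → 100
sample_id=806: ✓ → 143
sample_id=807: ✗
sample_id=808: ✗
sample_id=809: ✗
sample_id=810: ✓ → 196
sample_id=811: ✗
depth_m_sum = 89 + 57 + 144 + 100 + 143 + 196 = 729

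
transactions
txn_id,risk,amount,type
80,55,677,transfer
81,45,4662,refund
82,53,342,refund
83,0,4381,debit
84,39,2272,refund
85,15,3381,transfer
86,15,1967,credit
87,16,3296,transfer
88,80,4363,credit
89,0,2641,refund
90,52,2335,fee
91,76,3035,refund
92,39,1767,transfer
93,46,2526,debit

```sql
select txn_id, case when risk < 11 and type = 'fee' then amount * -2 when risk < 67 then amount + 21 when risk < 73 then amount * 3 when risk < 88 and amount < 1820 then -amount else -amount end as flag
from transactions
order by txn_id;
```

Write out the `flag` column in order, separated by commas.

txn_id=80: risk < 67 → 698
txn_id=81: risk < 67 → 4683
txn_id=82: risk < 67 → 363
txn_id=83: risk < 67 → 4402
txn_id=84: risk < 67 → 2293
txn_id=85: risk < 67 → 3402
txn_id=86: risk < 67 → 1988
txn_id=87: risk < 67 → 3317
txn_id=88: ELSE → -4363
txn_id=89: risk < 67 → 2662
txn_id=90: risk < 67 → 2356
txn_id=91: ELSE → -3035
txn_id=92: risk < 67 → 1788
txn_id=93: risk < 67 → 2547

698, 4683, 363, 4402, 2293, 3402, 1988, 3317, -4363, 2662, 2356, -3035, 1788, 2547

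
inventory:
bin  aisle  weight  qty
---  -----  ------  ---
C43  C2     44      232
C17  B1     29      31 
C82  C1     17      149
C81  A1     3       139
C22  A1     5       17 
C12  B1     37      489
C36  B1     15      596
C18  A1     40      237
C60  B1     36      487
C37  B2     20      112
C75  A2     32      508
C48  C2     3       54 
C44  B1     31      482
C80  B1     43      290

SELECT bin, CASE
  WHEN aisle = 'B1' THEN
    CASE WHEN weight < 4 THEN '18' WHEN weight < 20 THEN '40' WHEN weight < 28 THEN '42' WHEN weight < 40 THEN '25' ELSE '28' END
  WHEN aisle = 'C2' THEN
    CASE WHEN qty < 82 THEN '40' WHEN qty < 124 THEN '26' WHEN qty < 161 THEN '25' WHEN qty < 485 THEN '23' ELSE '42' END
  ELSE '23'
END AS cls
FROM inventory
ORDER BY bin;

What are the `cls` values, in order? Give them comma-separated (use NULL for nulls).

25, 25, 23, 23, 40, 23, 23, 25, 40, 25, 23, 28, 23, 23

bin=C12: aisle='B1' → inner[weight < 40] → 25
bin=C17: aisle='B1' → inner[weight < 40] → 25
bin=C18: aisle='A1' → outer ELSE → 23
bin=C22: aisle='A1' → outer ELSE → 23
bin=C36: aisle='B1' → inner[weight < 20] → 40
bin=C37: aisle='B2' → outer ELSE → 23
bin=C43: aisle='C2' → inner[qty < 485] → 23
bin=C44: aisle='B1' → inner[weight < 40] → 25
bin=C48: aisle='C2' → inner[qty < 82] → 40
bin=C60: aisle='B1' → inner[weight < 40] → 25
bin=C75: aisle='A2' → outer ELSE → 23
bin=C80: aisle='B1' → inner[ELSE] → 28
bin=C81: aisle='A1' → outer ELSE → 23
bin=C82: aisle='C1' → outer ELSE → 23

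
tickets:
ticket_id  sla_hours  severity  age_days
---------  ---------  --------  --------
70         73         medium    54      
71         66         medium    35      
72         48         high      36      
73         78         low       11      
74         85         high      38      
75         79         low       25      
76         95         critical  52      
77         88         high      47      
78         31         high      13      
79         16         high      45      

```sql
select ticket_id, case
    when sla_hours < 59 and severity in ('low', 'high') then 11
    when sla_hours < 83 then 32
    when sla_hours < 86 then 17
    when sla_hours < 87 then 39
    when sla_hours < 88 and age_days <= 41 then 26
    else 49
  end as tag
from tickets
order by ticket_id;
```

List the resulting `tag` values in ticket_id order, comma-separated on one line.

32, 32, 11, 32, 17, 32, 49, 49, 11, 11

ticket_id=70: sla_hours < 83 → 32
ticket_id=71: sla_hours < 83 → 32
ticket_id=72: sla_hours < 59 and severity in ('low', 'high') → 11
ticket_id=73: sla_hours < 83 → 32
ticket_id=74: sla_hours < 86 → 17
ticket_id=75: sla_hours < 83 → 32
ticket_id=76: ELSE → 49
ticket_id=77: ELSE → 49
ticket_id=78: sla_hours < 59 and severity in ('low', 'high') → 11
ticket_id=79: sla_hours < 59 and severity in ('low', 'high') → 11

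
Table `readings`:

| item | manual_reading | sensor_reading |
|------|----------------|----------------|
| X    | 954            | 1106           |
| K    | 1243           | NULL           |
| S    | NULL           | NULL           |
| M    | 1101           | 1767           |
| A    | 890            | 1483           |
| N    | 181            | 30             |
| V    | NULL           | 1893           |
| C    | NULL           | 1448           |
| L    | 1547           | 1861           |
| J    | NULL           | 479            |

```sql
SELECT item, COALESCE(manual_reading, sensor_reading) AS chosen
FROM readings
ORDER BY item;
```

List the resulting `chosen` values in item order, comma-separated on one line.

890, 1448, 479, 1243, 1547, 1101, 181, NULL, 1893, 954

item=A: manual_reading=890 → 890
item=C: manual_reading=NULL, sensor_reading=1448 → 1448
item=J: manual_reading=NULL, sensor_reading=479 → 479
item=K: manual_reading=1243 → 1243
item=L: manual_reading=1547 → 1547
item=M: manual_reading=1101 → 1101
item=N: manual_reading=181 → 181
item=S: manual_reading=NULL, sensor_reading=NULL (all NULL) → NULL
item=V: manual_reading=NULL, sensor_reading=1893 → 1893
item=X: manual_reading=954 → 954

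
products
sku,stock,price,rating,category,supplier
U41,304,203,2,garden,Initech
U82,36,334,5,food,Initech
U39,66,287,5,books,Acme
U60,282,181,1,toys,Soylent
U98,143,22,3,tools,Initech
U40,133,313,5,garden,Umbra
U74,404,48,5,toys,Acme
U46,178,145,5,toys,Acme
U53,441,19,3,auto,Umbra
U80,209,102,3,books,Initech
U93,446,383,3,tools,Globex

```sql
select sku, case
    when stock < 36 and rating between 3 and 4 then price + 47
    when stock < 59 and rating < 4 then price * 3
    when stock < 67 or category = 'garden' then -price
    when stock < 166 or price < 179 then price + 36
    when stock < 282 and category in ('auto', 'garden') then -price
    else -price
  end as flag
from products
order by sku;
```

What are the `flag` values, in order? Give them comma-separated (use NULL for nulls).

sku=U39: stock < 67 or category = 'garden' → -287
sku=U40: stock < 67 or category = 'garden' → -313
sku=U41: stock < 67 or category = 'garden' → -203
sku=U46: stock < 166 or price < 179 → 181
sku=U53: stock < 166 or price < 179 → 55
sku=U60: ELSE → -181
sku=U74: stock < 166 or price < 179 → 84
sku=U80: stock < 166 or price < 179 → 138
sku=U82: stock < 67 or category = 'garden' → -334
sku=U93: ELSE → -383
sku=U98: stock < 166 or price < 179 → 58

-287, -313, -203, 181, 55, -181, 84, 138, -334, -383, 58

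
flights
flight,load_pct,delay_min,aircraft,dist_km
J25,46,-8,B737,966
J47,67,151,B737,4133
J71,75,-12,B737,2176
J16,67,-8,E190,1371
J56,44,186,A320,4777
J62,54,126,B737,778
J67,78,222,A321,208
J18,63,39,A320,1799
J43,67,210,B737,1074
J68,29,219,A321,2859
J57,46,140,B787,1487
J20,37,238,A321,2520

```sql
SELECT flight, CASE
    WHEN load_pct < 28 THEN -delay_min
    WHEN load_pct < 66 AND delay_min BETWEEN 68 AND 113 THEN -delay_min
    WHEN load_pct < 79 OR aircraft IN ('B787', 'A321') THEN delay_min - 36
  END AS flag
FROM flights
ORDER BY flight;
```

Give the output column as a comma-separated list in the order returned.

-44, 3, 202, -44, 174, 115, 150, 104, 90, 186, 183, -48

flight=J16: load_pct < 79 OR aircraft IN ('B787', 'A321') → -44
flight=J18: load_pct < 79 OR aircraft IN ('B787', 'A321') → 3
flight=J20: load_pct < 79 OR aircraft IN ('B787', 'A321') → 202
flight=J25: load_pct < 79 OR aircraft IN ('B787', 'A321') → -44
flight=J43: load_pct < 79 OR aircraft IN ('B787', 'A321') → 174
flight=J47: load_pct < 79 OR aircraft IN ('B787', 'A321') → 115
flight=J56: load_pct < 79 OR aircraft IN ('B787', 'A321') → 150
flight=J57: load_pct < 79 OR aircraft IN ('B787', 'A321') → 104
flight=J62: load_pct < 79 OR aircraft IN ('B787', 'A321') → 90
flight=J67: load_pct < 79 OR aircraft IN ('B787', 'A321') → 186
flight=J68: load_pct < 79 OR aircraft IN ('B787', 'A321') → 183
flight=J71: load_pct < 79 OR aircraft IN ('B787', 'A321') → -48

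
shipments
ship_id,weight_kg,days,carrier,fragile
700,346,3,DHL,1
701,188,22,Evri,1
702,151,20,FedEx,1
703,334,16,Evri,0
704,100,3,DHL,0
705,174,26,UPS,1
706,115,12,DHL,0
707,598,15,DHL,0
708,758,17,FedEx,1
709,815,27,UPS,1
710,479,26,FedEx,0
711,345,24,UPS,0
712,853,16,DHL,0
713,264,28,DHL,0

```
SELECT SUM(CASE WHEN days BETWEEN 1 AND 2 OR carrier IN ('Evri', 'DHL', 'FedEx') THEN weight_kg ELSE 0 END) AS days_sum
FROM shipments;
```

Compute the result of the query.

ship_id=700: ✓ → 346
ship_id=701: ✓ → 188
ship_id=702: ✓ → 151
ship_id=703: ✓ → 334
ship_id=704: ✓ → 100
ship_id=705: ✗
ship_id=706: ✓ → 115
ship_id=707: ✓ → 598
ship_id=708: ✓ → 758
ship_id=709: ✗
ship_id=710: ✓ → 479
ship_id=711: ✗
ship_id=712: ✓ → 853
ship_id=713: ✓ → 264
days_sum = 346 + 188 + 151 + 334 + 100 + 115 + 598 + 758 + 479 + 853 + 264 = 4186

4186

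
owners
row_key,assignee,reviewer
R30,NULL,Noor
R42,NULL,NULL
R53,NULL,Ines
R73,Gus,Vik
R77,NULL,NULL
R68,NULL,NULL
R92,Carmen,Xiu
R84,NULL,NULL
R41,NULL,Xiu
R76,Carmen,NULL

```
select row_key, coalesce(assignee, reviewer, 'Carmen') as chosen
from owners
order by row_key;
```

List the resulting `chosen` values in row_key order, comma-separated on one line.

Noor, Xiu, Carmen, Ines, Carmen, Gus, Carmen, Carmen, Carmen, Carmen

row_key=R30: assignee=NULL, reviewer=Noor → Noor
row_key=R41: assignee=NULL, reviewer=Xiu → Xiu
row_key=R42: assignee=NULL, reviewer=NULL, → literal Carmen → Carmen
row_key=R53: assignee=NULL, reviewer=Ines → Ines
row_key=R68: assignee=NULL, reviewer=NULL, → literal Carmen → Carmen
row_key=R73: assignee=Gus → Gus
row_key=R76: assignee=Carmen → Carmen
row_key=R77: assignee=NULL, reviewer=NULL, → literal Carmen → Carmen
row_key=R84: assignee=NULL, reviewer=NULL, → literal Carmen → Carmen
row_key=R92: assignee=Carmen → Carmen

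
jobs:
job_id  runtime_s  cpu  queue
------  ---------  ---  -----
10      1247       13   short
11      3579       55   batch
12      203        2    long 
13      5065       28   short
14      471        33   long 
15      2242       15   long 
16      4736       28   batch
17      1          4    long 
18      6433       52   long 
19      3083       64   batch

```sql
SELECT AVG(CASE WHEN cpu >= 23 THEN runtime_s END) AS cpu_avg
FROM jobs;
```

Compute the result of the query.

3894.5

job_id=10: ✗
job_id=11: ✓ → 3579
job_id=12: ✗
job_id=13: ✓ → 5065
job_id=14: ✓ → 471
job_id=15: ✗
job_id=16: ✓ → 4736
job_id=17: ✗
job_id=18: ✓ → 6433
job_id=19: ✓ → 3083
cpu_avg = (3579 + 5065 + 471 + 4736 + 6433 + 3083) / 6 = 3894.5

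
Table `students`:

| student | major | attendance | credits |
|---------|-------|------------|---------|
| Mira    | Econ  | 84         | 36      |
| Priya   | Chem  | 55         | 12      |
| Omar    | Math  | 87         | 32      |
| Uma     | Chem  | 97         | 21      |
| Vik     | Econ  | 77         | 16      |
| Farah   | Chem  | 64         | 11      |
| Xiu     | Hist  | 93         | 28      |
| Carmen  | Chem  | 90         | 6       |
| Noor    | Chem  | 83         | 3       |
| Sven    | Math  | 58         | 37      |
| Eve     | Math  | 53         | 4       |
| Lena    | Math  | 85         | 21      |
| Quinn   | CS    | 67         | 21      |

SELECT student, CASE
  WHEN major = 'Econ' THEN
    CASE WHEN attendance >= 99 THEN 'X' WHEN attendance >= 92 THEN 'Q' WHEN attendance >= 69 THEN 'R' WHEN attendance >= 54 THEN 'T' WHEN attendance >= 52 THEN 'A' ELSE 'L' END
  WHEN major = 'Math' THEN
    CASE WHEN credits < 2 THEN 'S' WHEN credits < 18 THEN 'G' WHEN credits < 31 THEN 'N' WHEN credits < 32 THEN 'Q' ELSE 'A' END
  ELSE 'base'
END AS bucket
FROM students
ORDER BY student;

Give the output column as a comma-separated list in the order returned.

student=Carmen: major='Chem' → outer ELSE → base
student=Eve: major='Math' → inner[credits < 18] → G
student=Farah: major='Chem' → outer ELSE → base
student=Lena: major='Math' → inner[credits < 31] → N
student=Mira: major='Econ' → inner[attendance >= 69] → R
student=Noor: major='Chem' → outer ELSE → base
student=Omar: major='Math' → inner[ELSE] → A
student=Priya: major='Chem' → outer ELSE → base
student=Quinn: major='CS' → outer ELSE → base
student=Sven: major='Math' → inner[ELSE] → A
student=Uma: major='Chem' → outer ELSE → base
student=Vik: major='Econ' → inner[attendance >= 69] → R
student=Xiu: major='Hist' → outer ELSE → base

base, G, base, N, R, base, A, base, base, A, base, R, base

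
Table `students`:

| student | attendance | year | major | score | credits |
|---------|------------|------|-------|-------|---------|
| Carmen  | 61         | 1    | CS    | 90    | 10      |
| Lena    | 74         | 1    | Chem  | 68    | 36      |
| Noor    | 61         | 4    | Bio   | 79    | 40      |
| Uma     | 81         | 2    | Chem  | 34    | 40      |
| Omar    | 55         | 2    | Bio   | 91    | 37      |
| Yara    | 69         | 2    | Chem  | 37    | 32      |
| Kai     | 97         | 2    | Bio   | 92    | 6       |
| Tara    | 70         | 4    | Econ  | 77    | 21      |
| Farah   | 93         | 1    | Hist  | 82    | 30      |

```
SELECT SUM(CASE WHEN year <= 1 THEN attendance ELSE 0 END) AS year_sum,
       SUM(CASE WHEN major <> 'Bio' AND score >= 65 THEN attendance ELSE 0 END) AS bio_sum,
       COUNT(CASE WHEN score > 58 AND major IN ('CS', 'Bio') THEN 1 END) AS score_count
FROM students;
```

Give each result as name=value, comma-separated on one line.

[year_sum: year <= 1]
student=Carmen: ✓ → 61
student=Lena: ✓ → 74
student=Noor: ✗
student=Uma: ✗
student=Omar: ✗
student=Yara: ✗
student=Kai: ✗
student=Tara: ✗
student=Farah: ✓ → 93
year_sum = 61 + 74 + 93 = 228
—
[bio_sum: major <> 'Bio' AND score >= 65]
student=Carmen: ✓ → 61
student=Lena: ✓ → 74
student=Noor: ✗
student=Uma: ✗
student=Omar: ✗
student=Yara: ✗
student=Kai: ✗
student=Tara: ✓ → 70
student=Farah: ✓ → 93
bio_sum = 61 + 74 + 70 + 93 = 298
—
[score_count: score > 58 AND major IN ('CS', 'Bio')]
student=Carmen: ✓ → 1
student=Lena: ✗
student=Noor: ✓ → 1
student=Uma: ✗
student=Omar: ✓ → 1
student=Yara: ✗
student=Kai: ✓ → 1
student=Tara: ✗
student=Farah: ✗
score_count = COUNT(1, 1, 1, 1) = 4

year_sum=228, bio_sum=298, score_count=4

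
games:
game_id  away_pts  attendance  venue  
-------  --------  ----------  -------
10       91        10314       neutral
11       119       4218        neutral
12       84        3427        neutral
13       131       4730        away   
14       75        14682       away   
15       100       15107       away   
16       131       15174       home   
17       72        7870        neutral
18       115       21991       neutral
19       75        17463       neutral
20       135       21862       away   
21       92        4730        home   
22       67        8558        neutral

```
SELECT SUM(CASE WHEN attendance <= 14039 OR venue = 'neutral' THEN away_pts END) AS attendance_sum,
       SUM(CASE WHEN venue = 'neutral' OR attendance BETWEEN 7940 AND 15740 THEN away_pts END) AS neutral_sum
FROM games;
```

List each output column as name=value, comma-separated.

[attendance_sum: attendance <= 14039 OR venue = 'neutral']
game_id=10: ✓ → 91
game_id=11: ✓ → 119
game_id=12: ✓ → 84
game_id=13: ✓ → 131
game_id=14: ✗
game_id=15: ✗
game_id=16: ✗
game_id=17: ✓ → 72
game_id=18: ✓ → 115
game_id=19: ✓ → 75
game_id=20: ✗
game_id=21: ✓ → 92
game_id=22: ✓ → 67
attendance_sum = 91 + 119 + 84 + 131 + 72 + 115 + 75 + 92 + 67 = 846
—
[neutral_sum: venue = 'neutral' OR attendance BETWEEN 7940 AND 15740]
game_id=10: ✓ → 91
game_id=11: ✓ → 119
game_id=12: ✓ → 84
game_id=13: ✗
game_id=14: ✓ → 75
game_id=15: ✓ → 100
game_id=16: ✓ → 131
game_id=17: ✓ → 72
game_id=18: ✓ → 115
game_id=19: ✓ → 75
game_id=20: ✗
game_id=21: ✗
game_id=22: ✓ → 67
neutral_sum = 91 + 119 + 84 + 75 + 100 + 131 + 72 + 115 + 75 + 67 = 929

attendance_sum=846, neutral_sum=929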